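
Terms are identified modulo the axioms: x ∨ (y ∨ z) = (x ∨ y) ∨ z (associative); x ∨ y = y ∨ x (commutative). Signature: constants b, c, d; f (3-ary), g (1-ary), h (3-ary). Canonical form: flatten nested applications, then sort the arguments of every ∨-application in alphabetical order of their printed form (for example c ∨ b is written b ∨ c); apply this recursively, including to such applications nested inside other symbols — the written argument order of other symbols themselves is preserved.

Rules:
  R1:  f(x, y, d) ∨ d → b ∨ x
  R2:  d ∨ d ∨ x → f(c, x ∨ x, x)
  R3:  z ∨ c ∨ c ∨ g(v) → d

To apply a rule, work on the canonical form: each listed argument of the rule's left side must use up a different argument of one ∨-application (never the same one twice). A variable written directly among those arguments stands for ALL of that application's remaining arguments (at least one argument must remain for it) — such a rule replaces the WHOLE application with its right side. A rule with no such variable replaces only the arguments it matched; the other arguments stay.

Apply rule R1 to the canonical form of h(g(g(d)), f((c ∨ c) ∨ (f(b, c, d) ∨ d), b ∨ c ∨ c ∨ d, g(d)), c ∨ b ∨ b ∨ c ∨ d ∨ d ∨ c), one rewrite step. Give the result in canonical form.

Answer: h(g(g(d)), f(b ∨ b ∨ c ∨ c, b ∨ c ∨ c ∨ d, g(d)), b ∨ b ∨ c ∨ c ∨ c ∨ d ∨ d)

Derivation:
Canonical form:  h(g(g(d)), f(c ∨ c ∨ d ∨ f(b, c, d), b ∨ c ∨ c ∨ d, g(d)), b ∨ b ∨ c ∨ c ∨ c ∨ d ∨ d)
R1 matches:  uses d, f(b, c, d);  x := b, y := c
Giving:  h(g(g(d)), f(b ∨ b ∨ c ∨ c, b ∨ c ∨ c ∨ d, g(d)), b ∨ b ∨ c ∨ c ∨ c ∨ d ∨ d)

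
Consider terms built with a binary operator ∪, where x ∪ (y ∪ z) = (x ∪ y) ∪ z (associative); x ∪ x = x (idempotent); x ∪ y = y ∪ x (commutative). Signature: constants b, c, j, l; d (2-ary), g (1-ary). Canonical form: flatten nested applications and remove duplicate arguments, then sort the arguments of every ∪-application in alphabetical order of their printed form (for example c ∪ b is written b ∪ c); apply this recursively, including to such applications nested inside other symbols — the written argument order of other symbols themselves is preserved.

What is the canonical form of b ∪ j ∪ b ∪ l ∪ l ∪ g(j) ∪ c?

Answer: b ∪ c ∪ g(j) ∪ j ∪ l

Derivation:
Deduplicate:  drop duplicate b, l
Order the arguments:  b ∪ c ∪ g(j) ∪ j ∪ l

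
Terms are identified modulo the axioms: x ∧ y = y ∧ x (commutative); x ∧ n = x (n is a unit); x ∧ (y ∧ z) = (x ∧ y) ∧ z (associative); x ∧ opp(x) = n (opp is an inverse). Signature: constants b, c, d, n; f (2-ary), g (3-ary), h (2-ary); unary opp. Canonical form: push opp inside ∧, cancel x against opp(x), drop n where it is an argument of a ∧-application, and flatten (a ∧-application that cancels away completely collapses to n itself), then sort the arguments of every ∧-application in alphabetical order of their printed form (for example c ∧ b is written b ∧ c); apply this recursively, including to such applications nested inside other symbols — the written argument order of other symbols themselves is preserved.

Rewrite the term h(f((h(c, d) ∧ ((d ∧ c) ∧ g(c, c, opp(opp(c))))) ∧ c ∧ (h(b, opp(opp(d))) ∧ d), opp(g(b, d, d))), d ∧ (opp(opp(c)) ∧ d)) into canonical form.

Answer: h(f(c ∧ c ∧ d ∧ d ∧ g(c, c, c) ∧ h(b, d) ∧ h(c, d), opp(g(b, d, d))), c ∧ d ∧ d)

Derivation:
Work inside:  (h(c, d) ∧ ((d ∧ c) ∧ g(c, c, opp(opp(c))))) ∧ c ∧ (h(b, opp(opp(d))) ∧ d)
Push opp inside:  distribute opp over ∧ and collapse double opp
Collect:  h(c, d) ∧ d ∧ d ∧ c ∧ c ∧ g(c, c, c) ∧ h(b, d)
Order the arguments:  c ∧ c ∧ d ∧ d ∧ g(c, c, c) ∧ h(b, d) ∧ h(c, d)
Rebuild:  h(f(c ∧ c ∧ d ∧ d ∧ g(c, c, c) ∧ h(b, d) ∧ h(c, d), opp(g(b, d, d))), c ∧ d ∧ d)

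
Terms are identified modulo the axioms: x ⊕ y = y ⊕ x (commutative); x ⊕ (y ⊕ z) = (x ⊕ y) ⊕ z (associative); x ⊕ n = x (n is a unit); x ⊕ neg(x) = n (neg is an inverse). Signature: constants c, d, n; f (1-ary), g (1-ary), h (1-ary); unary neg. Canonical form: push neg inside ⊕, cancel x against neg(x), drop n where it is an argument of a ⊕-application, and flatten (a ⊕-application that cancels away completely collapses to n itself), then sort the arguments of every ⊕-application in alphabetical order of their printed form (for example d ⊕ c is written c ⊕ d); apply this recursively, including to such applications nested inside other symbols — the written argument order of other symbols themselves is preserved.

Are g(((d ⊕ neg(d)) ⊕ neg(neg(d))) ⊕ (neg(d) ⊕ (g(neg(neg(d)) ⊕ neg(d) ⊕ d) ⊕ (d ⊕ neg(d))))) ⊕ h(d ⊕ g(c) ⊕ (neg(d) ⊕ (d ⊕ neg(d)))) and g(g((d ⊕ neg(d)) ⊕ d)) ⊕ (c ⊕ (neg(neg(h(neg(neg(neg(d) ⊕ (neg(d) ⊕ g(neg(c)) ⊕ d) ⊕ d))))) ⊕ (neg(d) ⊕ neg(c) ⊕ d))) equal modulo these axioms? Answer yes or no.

Left:  g(((d ⊕ neg(d)) ⊕ neg(neg(d))) ⊕ (neg(d) ⊕ (g(neg(neg(d)) ⊕ neg(d) ⊕ d) ⊕ (d ⊕ neg(d))))) ⊕ h(d ⊕ g(c) ⊕ (neg(d) ⊕ (d ⊕ neg(d))))
  Push neg inside:  distribute neg over ⊕ and collapse double neg
  Combine occurrences:  g(g(d)) ⊕ h(g(c))
Right:  g(g((d ⊕ neg(d)) ⊕ d)) ⊕ (c ⊕ (neg(neg(h(neg(neg(neg(d) ⊕ (neg(d) ⊕ g(neg(c)) ⊕ d) ⊕ d))))) ⊕ (neg(d) ⊕ neg(c) ⊕ d)))
  Push neg inside:  distribute neg over ⊕ and collapse double neg
  Inverses cancel:  c cancels; d cancels
  Collect:  g(g(d)) ⊕ h(g(neg(c)))

Answer: no — g(g(d)) ⊕ h(g(c)) vs g(g(d)) ⊕ h(g(neg(c)))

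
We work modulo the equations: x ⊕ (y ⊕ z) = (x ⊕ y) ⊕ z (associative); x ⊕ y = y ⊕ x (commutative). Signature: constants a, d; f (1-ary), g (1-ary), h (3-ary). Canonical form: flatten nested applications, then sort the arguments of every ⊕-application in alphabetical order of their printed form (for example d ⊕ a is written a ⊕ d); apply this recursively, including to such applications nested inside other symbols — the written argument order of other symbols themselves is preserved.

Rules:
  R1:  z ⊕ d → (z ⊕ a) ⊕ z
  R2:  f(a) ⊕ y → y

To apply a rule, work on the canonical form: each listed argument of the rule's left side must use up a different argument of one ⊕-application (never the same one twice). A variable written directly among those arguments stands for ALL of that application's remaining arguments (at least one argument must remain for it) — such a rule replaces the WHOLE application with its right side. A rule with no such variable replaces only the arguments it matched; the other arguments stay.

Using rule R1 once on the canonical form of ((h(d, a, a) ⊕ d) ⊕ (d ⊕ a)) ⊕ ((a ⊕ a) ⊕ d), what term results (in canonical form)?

Answer: a ⊕ a ⊕ a ⊕ a ⊕ a ⊕ a ⊕ a ⊕ d ⊕ d ⊕ d ⊕ d ⊕ h(d, a, a) ⊕ h(d, a, a)

Derivation:
Canonical form:  a ⊕ a ⊕ a ⊕ d ⊕ d ⊕ d ⊕ h(d, a, a)
Match R1:  consume d;  z := a ⊕ a ⊕ a ⊕ d ⊕ d ⊕ h(d, a, a)
The extension variable absorbs all remaining arguments, so the whole application is rewritten.
Giving:  a ⊕ a ⊕ a ⊕ a ⊕ a ⊕ a ⊕ a ⊕ d ⊕ d ⊕ d ⊕ d ⊕ h(d, a, a) ⊕ h(d, a, a)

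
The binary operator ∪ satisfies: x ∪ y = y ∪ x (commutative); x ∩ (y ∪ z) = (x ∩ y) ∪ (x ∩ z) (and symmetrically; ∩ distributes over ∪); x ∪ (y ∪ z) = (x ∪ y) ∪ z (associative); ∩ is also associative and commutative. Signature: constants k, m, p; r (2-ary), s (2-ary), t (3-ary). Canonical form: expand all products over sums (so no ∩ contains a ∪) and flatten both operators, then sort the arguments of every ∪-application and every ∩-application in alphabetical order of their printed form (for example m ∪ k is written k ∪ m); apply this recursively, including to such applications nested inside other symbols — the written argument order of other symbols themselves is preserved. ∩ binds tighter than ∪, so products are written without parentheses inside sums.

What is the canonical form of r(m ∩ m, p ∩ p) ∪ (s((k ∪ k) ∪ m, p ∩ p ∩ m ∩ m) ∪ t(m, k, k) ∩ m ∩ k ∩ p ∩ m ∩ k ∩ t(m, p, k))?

Answer: k ∩ k ∩ m ∩ m ∩ p ∩ t(m, k, k) ∩ t(m, p, k) ∪ r(m ∩ m, p ∩ p) ∪ s(k ∪ k ∪ m, m ∩ m ∩ p ∩ p)

Derivation:
Un-nest:  r(m ∩ m, p ∩ p) ∪ s(k ∪ k ∪ m, m ∩ m ∩ p ∩ p) ∪ k ∩ k ∩ m ∩ m ∩ p ∩ t(m, k, k) ∩ t(m, p, k)
Sort arguments:  k ∩ k ∩ m ∩ m ∩ p ∩ t(m, k, k) ∩ t(m, p, k) ∪ r(m ∩ m, p ∩ p) ∪ s(k ∪ k ∪ m, m ∩ m ∩ p ∩ p)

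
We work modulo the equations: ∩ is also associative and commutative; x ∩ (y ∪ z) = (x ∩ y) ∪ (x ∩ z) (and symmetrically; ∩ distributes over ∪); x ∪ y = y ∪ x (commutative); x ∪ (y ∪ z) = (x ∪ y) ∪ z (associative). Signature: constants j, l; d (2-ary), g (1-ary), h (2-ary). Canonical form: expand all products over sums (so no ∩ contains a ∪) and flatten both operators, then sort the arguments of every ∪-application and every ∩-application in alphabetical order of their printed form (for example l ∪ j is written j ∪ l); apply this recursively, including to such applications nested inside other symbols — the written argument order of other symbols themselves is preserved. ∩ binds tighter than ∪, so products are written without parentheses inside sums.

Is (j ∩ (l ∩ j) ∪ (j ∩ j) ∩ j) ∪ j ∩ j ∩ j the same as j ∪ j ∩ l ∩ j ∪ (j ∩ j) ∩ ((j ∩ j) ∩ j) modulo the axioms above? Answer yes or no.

Left:  (j ∩ (l ∩ j) ∪ (j ∩ j) ∩ j) ∪ j ∩ j ∩ j
  Merge nested applications:  j ∩ j ∩ l ∪ j ∩ j ∩ j ∪ j ∩ j ∩ j
  Order the arguments:  j ∩ j ∩ j ∪ j ∩ j ∩ j ∪ j ∩ j ∩ l
Right:  j ∪ j ∩ l ∩ j ∪ (j ∩ j) ∩ ((j ∩ j) ∩ j)
  Un-nest:  j ∪ j ∩ j ∩ l ∪ j ∩ j ∩ j ∩ j ∩ j
  Order the arguments:  j ∪ j ∩ j ∩ j ∩ j ∩ j ∪ j ∩ j ∩ l

Answer: no — j ∩ j ∩ j ∪ j ∩ j ∩ j ∪ j ∩ j ∩ l vs j ∪ j ∩ j ∩ j ∩ j ∩ j ∪ j ∩ j ∩ l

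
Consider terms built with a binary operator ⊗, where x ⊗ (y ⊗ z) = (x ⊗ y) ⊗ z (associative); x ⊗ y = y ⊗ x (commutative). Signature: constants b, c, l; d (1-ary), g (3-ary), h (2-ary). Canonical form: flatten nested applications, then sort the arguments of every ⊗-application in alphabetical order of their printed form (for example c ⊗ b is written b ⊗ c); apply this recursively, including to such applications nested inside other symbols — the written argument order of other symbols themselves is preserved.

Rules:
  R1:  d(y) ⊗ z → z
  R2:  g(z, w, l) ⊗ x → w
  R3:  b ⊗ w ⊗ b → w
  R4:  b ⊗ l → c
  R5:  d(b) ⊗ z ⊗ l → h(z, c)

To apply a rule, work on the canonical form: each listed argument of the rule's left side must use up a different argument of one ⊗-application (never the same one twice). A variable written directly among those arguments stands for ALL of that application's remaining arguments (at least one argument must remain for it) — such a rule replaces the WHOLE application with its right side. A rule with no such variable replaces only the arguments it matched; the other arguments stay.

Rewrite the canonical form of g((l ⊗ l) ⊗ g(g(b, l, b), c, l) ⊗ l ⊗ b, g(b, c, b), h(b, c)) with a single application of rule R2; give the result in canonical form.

Canonical form:  g(b ⊗ g(g(b, l, b), c, l) ⊗ l ⊗ l ⊗ l, g(b, c, b), h(b, c))
Apply R2:  consuming g(g(b, l, b), c, l);  w := c, x := b ⊗ l ⊗ l ⊗ l, z := g(b, l, b)
The extension variable absorbs all remaining arguments, so the whole application is rewritten.
New term:  g(c, g(b, c, b), h(b, c))

Answer: g(c, g(b, c, b), h(b, c))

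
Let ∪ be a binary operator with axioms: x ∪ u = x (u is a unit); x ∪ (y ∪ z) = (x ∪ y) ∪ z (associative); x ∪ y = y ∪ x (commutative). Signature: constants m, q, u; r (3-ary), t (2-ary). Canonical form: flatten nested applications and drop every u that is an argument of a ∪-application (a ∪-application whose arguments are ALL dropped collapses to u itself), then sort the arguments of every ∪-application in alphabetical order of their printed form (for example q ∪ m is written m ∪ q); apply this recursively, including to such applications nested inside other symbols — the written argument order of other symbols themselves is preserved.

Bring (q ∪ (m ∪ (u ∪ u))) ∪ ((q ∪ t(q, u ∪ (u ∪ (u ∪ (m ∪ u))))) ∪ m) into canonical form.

Answer: m ∪ m ∪ q ∪ q ∪ t(q, m)

Derivation:
Un-nest:  q ∪ m ∪ u ∪ u ∪ q ∪ t(q, u ∪ (u ∪ (u ∪ (m ∪ u)))) ∪ m
Inside:  t(q, u ∪ (u ∪ (u ∪ (m ∪ u))))  →  t(q, m)
Unit:  drop u (×2)
Order the arguments:  m ∪ m ∪ q ∪ q ∪ t(q, m)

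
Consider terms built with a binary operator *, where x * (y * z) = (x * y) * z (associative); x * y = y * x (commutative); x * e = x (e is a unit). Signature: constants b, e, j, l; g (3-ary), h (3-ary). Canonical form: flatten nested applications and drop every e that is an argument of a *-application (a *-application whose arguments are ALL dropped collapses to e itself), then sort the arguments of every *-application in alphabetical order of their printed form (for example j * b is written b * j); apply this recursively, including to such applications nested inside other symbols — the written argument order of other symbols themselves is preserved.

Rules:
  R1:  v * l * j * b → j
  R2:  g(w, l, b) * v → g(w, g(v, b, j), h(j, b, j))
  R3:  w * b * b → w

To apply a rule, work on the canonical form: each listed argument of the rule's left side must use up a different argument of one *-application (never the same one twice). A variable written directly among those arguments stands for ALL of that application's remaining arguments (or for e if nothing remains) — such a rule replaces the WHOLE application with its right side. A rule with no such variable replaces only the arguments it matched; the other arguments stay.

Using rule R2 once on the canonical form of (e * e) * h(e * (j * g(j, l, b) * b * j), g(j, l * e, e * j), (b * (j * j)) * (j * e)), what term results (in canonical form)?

Answer: h(g(j, g(b * j * j, b, j), h(j, b, j)), g(j, l, j), b * j * j * j)

Derivation:
Canonical form:  h(b * g(j, l, b) * j * j, g(j, l, j), b * j * j * j)
R2 matches:  uses g(j, l, b);  v := b * j * j, w := j
The variable takes the whole remainder — replace the entire application.
New term:  h(g(j, g(b * j * j, b, j), h(j, b, j)), g(j, l, j), b * j * j * j)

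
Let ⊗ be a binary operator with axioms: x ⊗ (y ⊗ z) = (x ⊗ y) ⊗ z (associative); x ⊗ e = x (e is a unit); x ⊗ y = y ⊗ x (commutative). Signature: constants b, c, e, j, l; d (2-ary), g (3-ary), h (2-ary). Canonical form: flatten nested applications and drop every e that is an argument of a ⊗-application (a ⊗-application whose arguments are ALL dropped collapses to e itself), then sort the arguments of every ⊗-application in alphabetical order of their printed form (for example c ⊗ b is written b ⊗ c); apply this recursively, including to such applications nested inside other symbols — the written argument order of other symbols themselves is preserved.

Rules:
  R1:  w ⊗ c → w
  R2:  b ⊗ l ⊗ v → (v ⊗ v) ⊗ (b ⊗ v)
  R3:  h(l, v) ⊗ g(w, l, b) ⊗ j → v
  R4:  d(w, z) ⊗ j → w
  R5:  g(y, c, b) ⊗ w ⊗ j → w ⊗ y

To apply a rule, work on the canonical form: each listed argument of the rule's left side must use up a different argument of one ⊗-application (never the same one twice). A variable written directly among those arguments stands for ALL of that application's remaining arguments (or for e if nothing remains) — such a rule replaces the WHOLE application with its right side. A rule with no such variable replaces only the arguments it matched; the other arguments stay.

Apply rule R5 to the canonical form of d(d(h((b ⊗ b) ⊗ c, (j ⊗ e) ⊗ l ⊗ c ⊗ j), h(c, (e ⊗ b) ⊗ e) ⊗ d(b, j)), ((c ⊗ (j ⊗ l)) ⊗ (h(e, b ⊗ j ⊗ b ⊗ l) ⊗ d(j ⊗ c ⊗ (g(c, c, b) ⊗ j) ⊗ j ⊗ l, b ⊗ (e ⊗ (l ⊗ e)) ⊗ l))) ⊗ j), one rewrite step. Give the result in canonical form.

Answer: d(d(h(b ⊗ b ⊗ c, c ⊗ j ⊗ j ⊗ l), d(b, j) ⊗ h(c, b)), c ⊗ d(c ⊗ c ⊗ j ⊗ j ⊗ l, b ⊗ l ⊗ l) ⊗ h(e, b ⊗ b ⊗ j ⊗ l) ⊗ j ⊗ j ⊗ l)

Derivation:
Canonical form:  d(d(h(b ⊗ b ⊗ c, c ⊗ j ⊗ j ⊗ l), d(b, j) ⊗ h(c, b)), c ⊗ d(c ⊗ g(c, c, b) ⊗ j ⊗ j ⊗ j ⊗ l, b ⊗ l ⊗ l) ⊗ h(e, b ⊗ b ⊗ j ⊗ l) ⊗ j ⊗ j ⊗ l)
Apply R5:  consuming g(c, c, b), j;  w := c ⊗ j ⊗ j ⊗ l, y := c
The extension variable absorbs all remaining arguments, so the whole application is rewritten.
Result:  d(d(h(b ⊗ b ⊗ c, c ⊗ j ⊗ j ⊗ l), d(b, j) ⊗ h(c, b)), c ⊗ d(c ⊗ c ⊗ j ⊗ j ⊗ l, b ⊗ l ⊗ l) ⊗ h(e, b ⊗ b ⊗ j ⊗ l) ⊗ j ⊗ j ⊗ l)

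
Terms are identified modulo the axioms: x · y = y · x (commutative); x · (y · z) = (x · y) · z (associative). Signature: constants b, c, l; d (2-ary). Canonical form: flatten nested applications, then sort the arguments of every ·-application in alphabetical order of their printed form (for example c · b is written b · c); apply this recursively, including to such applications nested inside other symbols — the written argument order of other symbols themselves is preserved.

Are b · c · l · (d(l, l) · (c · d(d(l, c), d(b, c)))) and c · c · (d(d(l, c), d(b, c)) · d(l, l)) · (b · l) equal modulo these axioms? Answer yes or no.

Left:  b · c · l · (d(l, l) · (c · d(d(l, c), d(b, c))))
  Flatten:  b · c · l · d(l, l) · c · d(d(l, c), d(b, c))
  Sort:  b · c · c · d(d(l, c), d(b, c)) · d(l, l) · l
Right:  c · c · (d(d(l, c), d(b, c)) · d(l, l)) · (b · l)
  Flatten:  c · c · d(d(l, c), d(b, c)) · d(l, l) · b · l
  Order the arguments:  b · c · c · d(d(l, c), d(b, c)) · d(l, l) · l

Answer: yes — both canonical forms are b · c · c · d(d(l, c), d(b, c)) · d(l, l) · l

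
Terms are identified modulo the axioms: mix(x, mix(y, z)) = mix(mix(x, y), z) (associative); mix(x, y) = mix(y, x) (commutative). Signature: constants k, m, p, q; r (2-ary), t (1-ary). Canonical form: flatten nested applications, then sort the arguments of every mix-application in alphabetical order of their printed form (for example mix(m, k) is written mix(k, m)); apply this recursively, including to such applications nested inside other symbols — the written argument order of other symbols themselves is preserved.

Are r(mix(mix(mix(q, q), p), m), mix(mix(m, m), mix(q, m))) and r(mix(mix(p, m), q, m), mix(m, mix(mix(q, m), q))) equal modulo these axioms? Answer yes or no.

Left:  r(mix(mix(mix(q, q), p), m), mix(mix(m, m), mix(q, m)))
  Descend into:  mix(mix(m, m), mix(q, m))
  Flatten:  mix(m, m, q, m)
  Sort arguments:  mix(m, m, m, q)
  Put back:  r(mix(m, p, q, q), mix(m, m, m, q))
Right:  r(mix(mix(p, m), q, m), mix(m, mix(mix(q, m), q)))
  Focus inside:  mix(m, mix(mix(q, m), q))
  Flatten:  mix(m, q, m, q)
  Order the arguments:  mix(m, m, q, q)
  Reassemble:  r(mix(m, m, p, q), mix(m, m, q, q))

Answer: no — r(mix(m, p, q, q), mix(m, m, m, q)) vs r(mix(m, m, p, q), mix(m, m, q, q))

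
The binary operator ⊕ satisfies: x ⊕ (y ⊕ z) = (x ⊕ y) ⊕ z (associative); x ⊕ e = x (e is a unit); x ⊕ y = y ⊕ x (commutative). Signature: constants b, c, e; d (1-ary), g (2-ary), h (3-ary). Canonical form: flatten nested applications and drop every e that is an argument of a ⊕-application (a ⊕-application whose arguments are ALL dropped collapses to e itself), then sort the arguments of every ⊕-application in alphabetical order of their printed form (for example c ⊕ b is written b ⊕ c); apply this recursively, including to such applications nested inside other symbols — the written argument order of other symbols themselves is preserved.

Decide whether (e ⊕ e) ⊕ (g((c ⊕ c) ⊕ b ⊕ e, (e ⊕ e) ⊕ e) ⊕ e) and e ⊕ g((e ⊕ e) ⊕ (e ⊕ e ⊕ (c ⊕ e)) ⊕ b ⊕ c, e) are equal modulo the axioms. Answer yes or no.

Left:  (e ⊕ e) ⊕ (g((c ⊕ c) ⊕ b ⊕ e, (e ⊕ e) ⊕ e) ⊕ e)
  Merge nested applications:  e ⊕ e ⊕ g((c ⊕ c) ⊕ b ⊕ e, (e ⊕ e) ⊕ e) ⊕ e
  Canonicalize subterm:  g((c ⊕ c) ⊕ b ⊕ e, (e ⊕ e) ⊕ e)  →  g(b ⊕ c ⊕ c, e)
  Drop the unit:  drop e (×3)
  Order the arguments:  g(b ⊕ c ⊕ c, e)
Right:  e ⊕ g((e ⊕ e) ⊕ (e ⊕ e ⊕ (c ⊕ e)) ⊕ b ⊕ c, e)
  Simplify inside:  g((e ⊕ e) ⊕ (e ⊕ e ⊕ (c ⊕ e)) ⊕ b ⊕ c, e)  →  g(b ⊕ c ⊕ c, e)
  Unit:  drop e
  Sort:  g(b ⊕ c ⊕ c, e)

Answer: yes — both canonical forms are g(b ⊕ c ⊕ c, e)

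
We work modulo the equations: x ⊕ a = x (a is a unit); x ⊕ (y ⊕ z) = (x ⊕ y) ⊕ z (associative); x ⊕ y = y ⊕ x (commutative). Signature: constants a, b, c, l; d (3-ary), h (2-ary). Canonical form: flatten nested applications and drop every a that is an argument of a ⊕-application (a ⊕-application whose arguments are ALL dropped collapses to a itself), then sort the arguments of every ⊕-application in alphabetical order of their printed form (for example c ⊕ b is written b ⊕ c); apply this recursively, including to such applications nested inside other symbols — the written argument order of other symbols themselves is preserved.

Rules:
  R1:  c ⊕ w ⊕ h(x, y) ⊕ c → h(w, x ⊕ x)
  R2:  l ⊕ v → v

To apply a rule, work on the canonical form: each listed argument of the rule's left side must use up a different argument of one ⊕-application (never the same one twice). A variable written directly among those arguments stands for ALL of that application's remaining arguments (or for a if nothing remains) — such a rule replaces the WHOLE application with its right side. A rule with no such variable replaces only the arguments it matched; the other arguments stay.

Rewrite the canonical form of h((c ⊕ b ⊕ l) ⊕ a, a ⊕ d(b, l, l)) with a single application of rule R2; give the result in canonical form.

Canonical form:  h(b ⊕ c ⊕ l, d(b, l, l))
Match R2:  consume l;  v := b ⊕ c
Every leftover argument binds to the variable; the entire application is replaced.
Result:  h(b ⊕ c, d(b, l, l))

Answer: h(b ⊕ c, d(b, l, l))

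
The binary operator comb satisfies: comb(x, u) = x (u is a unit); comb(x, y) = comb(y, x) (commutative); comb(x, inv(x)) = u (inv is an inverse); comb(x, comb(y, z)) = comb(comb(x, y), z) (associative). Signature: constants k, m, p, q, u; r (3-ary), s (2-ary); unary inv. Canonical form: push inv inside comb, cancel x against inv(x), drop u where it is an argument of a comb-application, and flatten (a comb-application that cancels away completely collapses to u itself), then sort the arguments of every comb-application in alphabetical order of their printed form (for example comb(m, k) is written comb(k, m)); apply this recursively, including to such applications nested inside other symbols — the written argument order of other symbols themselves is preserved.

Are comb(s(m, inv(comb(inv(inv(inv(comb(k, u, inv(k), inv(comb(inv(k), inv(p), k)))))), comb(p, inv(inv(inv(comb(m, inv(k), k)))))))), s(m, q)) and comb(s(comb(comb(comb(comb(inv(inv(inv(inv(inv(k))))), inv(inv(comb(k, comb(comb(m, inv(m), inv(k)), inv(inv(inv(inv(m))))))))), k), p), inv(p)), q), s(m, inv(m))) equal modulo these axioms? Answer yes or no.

Left:  comb(s(m, inv(comb(inv(inv(inv(comb(k, u, inv(k), inv(comb(inv(k), inv(p), k)))))), comb(p, inv(inv(inv(comb(m, inv(k), k)))))))), s(m, q))
  Push inv inside:  distribute inv over comb and collapse double inv
  Collect terms:  comb(s(m, m), s(m, q))
Right:  comb(s(comb(comb(comb(comb(inv(inv(inv(inv(inv(k))))), inv(inv(comb(k, comb(comb(m, inv(m), inv(k)), inv(inv(inv(inv(m))))))))), k), p), inv(p)), q), s(m, inv(m)))
  Push inv inside:  distribute inv over comb and collapse double inv
  Collect terms:  comb(s(m, q), s(m, inv(m)))
  Sort arguments:  comb(s(m, inv(m)), s(m, q))

Answer: no — comb(s(m, m), s(m, q)) vs comb(s(m, inv(m)), s(m, q))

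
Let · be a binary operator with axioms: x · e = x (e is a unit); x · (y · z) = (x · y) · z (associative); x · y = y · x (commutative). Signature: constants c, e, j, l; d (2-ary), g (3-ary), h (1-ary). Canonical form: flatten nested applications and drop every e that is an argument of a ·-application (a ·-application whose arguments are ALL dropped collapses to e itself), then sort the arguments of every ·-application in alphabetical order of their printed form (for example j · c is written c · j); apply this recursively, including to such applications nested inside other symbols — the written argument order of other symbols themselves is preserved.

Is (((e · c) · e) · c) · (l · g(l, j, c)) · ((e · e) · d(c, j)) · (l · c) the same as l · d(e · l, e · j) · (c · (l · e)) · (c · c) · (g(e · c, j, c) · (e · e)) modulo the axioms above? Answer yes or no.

Answer: no — c · c · c · d(c, j) · g(l, j, c) · l · l vs c · c · c · d(l, j) · g(c, j, c) · l · l

Derivation:
Left:  (((e · c) · e) · c) · (l · g(l, j, c)) · ((e · e) · d(c, j)) · (l · c)
  Un-nest:  e · c · e · c · l · g(l, j, c) · e · e · d(c, j) · l · c
  Unit:  drop e (×4)
  Sort arguments:  c · c · c · d(c, j) · g(l, j, c) · l · l
Right:  l · d(e · l, e · j) · (c · (l · e)) · (c · c) · (g(e · c, j, c) · (e · e))
  Un-nest:  l · d(e · l, e · j) · c · l · e · c · c · g(e · c, j, c) · e · e
  Canonicalize subterm:  d(e · l, e · j)  →  d(l, j)
  Simplify inside:  g(e · c, j, c)  →  g(c, j, c)
  Units out:  drop e (×3)
  Sort arguments:  c · c · c · d(l, j) · g(c, j, c) · l · l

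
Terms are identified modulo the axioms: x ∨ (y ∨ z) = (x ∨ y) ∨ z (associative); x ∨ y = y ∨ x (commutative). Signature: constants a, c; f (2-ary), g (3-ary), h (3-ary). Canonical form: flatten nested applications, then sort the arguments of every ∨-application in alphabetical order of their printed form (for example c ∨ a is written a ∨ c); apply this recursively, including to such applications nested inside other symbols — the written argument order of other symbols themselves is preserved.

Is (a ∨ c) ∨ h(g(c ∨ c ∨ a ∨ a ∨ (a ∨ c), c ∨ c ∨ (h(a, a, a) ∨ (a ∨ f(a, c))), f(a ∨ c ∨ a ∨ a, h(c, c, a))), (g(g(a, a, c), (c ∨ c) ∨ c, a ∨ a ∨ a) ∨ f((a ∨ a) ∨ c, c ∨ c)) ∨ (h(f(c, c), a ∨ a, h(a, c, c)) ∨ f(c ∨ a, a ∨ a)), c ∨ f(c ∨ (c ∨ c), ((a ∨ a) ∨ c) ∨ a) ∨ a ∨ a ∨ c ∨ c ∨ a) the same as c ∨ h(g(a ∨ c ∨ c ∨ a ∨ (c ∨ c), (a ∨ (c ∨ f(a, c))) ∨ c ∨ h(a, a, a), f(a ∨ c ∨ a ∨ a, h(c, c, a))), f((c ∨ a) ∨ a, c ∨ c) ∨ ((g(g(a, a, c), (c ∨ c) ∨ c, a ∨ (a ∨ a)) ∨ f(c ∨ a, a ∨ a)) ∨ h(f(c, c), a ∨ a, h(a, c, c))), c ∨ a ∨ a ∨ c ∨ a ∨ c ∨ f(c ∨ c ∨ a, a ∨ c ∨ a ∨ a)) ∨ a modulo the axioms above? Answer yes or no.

Answer: no — a ∨ c ∨ h(g(a ∨ a ∨ a ∨ c ∨ c ∨ c, a ∨ c ∨ c ∨ f(a, c) ∨ h(a, a, a), f(a ∨ a ∨ a ∨ c, h(c, c, a))), f(a ∨ a ∨ c, c ∨ c) ∨ f(a ∨ c, a ∨ a) ∨ g(g(a, a, c), c ∨ c ∨ c, a ∨ a ∨ a) ∨ h(f(c, c), a ∨ a, h(a, c, c)), a ∨ a ∨ a ∨ c ∨ c ∨ c ∨ f(c ∨ c ∨ c, a ∨ a ∨ a ∨ c)) vs a ∨ c ∨ h(g(a ∨ a ∨ c ∨ c ∨ c ∨ c, a ∨ c ∨ c ∨ f(a, c) ∨ h(a, a, a), f(a ∨ a ∨ a ∨ c, h(c, c, a))), f(a ∨ a ∨ c, c ∨ c) ∨ f(a ∨ c, a ∨ a) ∨ g(g(a, a, c), c ∨ c ∨ c, a ∨ a ∨ a) ∨ h(f(c, c), a ∨ a, h(a, c, c)), a ∨ a ∨ a ∨ c ∨ c ∨ c ∨ f(a ∨ c ∨ c, a ∨ a ∨ a ∨ c))

Derivation:
Left:  (a ∨ c) ∨ h(g(c ∨ c ∨ a ∨ a ∨ (a ∨ c), c ∨ c ∨ (h(a, a, a) ∨ (a ∨ f(a, c))), f(a ∨ c ∨ a ∨ a, h(c, c, a))), (g(g(a, a, c), (c ∨ c) ∨ c, a ∨ a ∨ a) ∨ f((a ∨ a) ∨ c, c ∨ c)) ∨ (h(f(c, c), a ∨ a, h(a, c, c)) ∨ f(c ∨ a, a ∨ a)), c ∨ f(c ∨ (c ∨ c), ((a ∨ a) ∨ c) ∨ a) ∨ a ∨ a ∨ c ∨ c ∨ a)
  Merge nested applications:  a ∨ c ∨ h(g(c ∨ c ∨ a ∨ a ∨ (a ∨ c), c ∨ c ∨ (h(a, a, a) ∨ (a ∨ f(a, c))), f(a ∨ c ∨ a ∨ a, h(c, c, a))), (g(g(a, a, c), (c ∨ c) ∨ c, a ∨ a ∨ a) ∨ f((a ∨ a) ∨ c, c ∨ c)) ∨ (h(f(c, c), a ∨ a, h(a, c, c)) ∨ f(c ∨ a, a ∨ a)), c ∨ f(c ∨ (c ∨ c), ((a ∨ a) ∨ c) ∨ a) ∨ a ∨ a ∨ c ∨ c ∨ a)
  Inside:  h(g(c ∨ c ∨ a ∨ a ∨ (a ∨ c), c ∨ c ∨ (h(a, a, a) ∨ (a ∨ f(a, c))), f(a ∨ c ∨ a ∨ a, h(c, c, a))), (g(g(a, a, c), (c ∨ c) ∨ c, a ∨ a ∨ a) ∨ f((a ∨ a) ∨ c, c ∨ c)) ∨ (h(f(c, c), a ∨ a, h(a, c, c)) ∨ f(c ∨ a, a ∨ a)), c ∨ f(c ∨ (c ∨ c), ((a ∨ a) ∨ c) ∨ a) ∨ a ∨ a ∨ c ∨ c ∨ a)  →  h(g(a ∨ a ∨ a ∨ c ∨ c ∨ c, a ∨ c ∨ c ∨ f(a, c) ∨ h(a, a, a), f(a ∨ a ∨ a ∨ c, h(c, c, a))), f(a ∨ a ∨ c, c ∨ c) ∨ f(a ∨ c, a ∨ a) ∨ g(g(a, a, c), c ∨ c ∨ c, a ∨ a ∨ a) ∨ h(f(c, c), a ∨ a, h(a, c, c)), a ∨ a ∨ a ∨ c ∨ c ∨ c ∨ f(c ∨ c ∨ c, a ∨ a ∨ a ∨ c))
  Sort:  a ∨ c ∨ h(g(a ∨ a ∨ a ∨ c ∨ c ∨ c, a ∨ c ∨ c ∨ f(a, c) ∨ h(a, a, a), f(a ∨ a ∨ a ∨ c, h(c, c, a))), f(a ∨ a ∨ c, c ∨ c) ∨ f(a ∨ c, a ∨ a) ∨ g(g(a, a, c), c ∨ c ∨ c, a ∨ a ∨ a) ∨ h(f(c, c), a ∨ a, h(a, c, c)), a ∨ a ∨ a ∨ c ∨ c ∨ c ∨ f(c ∨ c ∨ c, a ∨ a ∨ a ∨ c))
Right:  c ∨ h(g(a ∨ c ∨ c ∨ a ∨ (c ∨ c), (a ∨ (c ∨ f(a, c))) ∨ c ∨ h(a, a, a), f(a ∨ c ∨ a ∨ a, h(c, c, a))), f((c ∨ a) ∨ a, c ∨ c) ∨ ((g(g(a, a, c), (c ∨ c) ∨ c, a ∨ (a ∨ a)) ∨ f(c ∨ a, a ∨ a)) ∨ h(f(c, c), a ∨ a, h(a, c, c))), c ∨ a ∨ a ∨ c ∨ a ∨ c ∨ f(c ∨ c ∨ a, a ∨ c ∨ a ∨ a)) ∨ a
  Canonicalize subterm:  h(g(a ∨ c ∨ c ∨ a ∨ (c ∨ c), (a ∨ (c ∨ f(a, c))) ∨ c ∨ h(a, a, a), f(a ∨ c ∨ a ∨ a, h(c, c, a))), f((c ∨ a) ∨ a, c ∨ c) ∨ ((g(g(a, a, c), (c ∨ c) ∨ c, a ∨ (a ∨ a)) ∨ f(c ∨ a, a ∨ a)) ∨ h(f(c, c), a ∨ a, h(a, c, c))), c ∨ a ∨ a ∨ c ∨ a ∨ c ∨ f(c ∨ c ∨ a, a ∨ c ∨ a ∨ a))  →  h(g(a ∨ a ∨ c ∨ c ∨ c ∨ c, a ∨ c ∨ c ∨ f(a, c) ∨ h(a, a, a), f(a ∨ a ∨ a ∨ c, h(c, c, a))), f(a ∨ a ∨ c, c ∨ c) ∨ f(a ∨ c, a ∨ a) ∨ g(g(a, a, c), c ∨ c ∨ c, a ∨ a ∨ a) ∨ h(f(c, c), a ∨ a, h(a, c, c)), a ∨ a ∨ a ∨ c ∨ c ∨ c ∨ f(a ∨ c ∨ c, a ∨ a ∨ a ∨ c))
  Order the arguments:  a ∨ c ∨ h(g(a ∨ a ∨ c ∨ c ∨ c ∨ c, a ∨ c ∨ c ∨ f(a, c) ∨ h(a, a, a), f(a ∨ a ∨ a ∨ c, h(c, c, a))), f(a ∨ a ∨ c, c ∨ c) ∨ f(a ∨ c, a ∨ a) ∨ g(g(a, a, c), c ∨ c ∨ c, a ∨ a ∨ a) ∨ h(f(c, c), a ∨ a, h(a, c, c)), a ∨ a ∨ a ∨ c ∨ c ∨ c ∨ f(a ∨ c ∨ c, a ∨ a ∨ a ∨ c))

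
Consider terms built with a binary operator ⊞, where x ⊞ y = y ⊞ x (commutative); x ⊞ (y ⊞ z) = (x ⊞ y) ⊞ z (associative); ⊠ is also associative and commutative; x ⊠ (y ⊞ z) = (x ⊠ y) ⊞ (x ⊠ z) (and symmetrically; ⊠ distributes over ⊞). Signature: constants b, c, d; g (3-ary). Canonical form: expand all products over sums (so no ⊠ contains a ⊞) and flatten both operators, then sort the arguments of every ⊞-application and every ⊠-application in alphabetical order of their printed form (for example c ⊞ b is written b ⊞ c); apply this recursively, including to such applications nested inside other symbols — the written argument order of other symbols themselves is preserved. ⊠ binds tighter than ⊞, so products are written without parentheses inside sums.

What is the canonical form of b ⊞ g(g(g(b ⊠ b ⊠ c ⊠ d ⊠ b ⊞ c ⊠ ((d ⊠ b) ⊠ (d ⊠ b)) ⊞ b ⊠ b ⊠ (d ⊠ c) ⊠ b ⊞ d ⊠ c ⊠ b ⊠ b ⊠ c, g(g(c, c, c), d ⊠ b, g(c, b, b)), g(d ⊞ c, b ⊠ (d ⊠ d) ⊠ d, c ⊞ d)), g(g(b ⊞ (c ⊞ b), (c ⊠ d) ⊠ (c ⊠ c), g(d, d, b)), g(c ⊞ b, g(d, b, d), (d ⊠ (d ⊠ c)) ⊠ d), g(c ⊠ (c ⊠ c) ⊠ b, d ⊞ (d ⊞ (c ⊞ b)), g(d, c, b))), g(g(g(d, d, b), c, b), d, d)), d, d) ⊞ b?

Answer: b ⊞ b ⊞ g(g(g(b ⊠ b ⊠ b ⊠ c ⊠ d ⊞ b ⊠ b ⊠ b ⊠ c ⊠ d ⊞ b ⊠ b ⊠ c ⊠ c ⊠ d ⊞ b ⊠ b ⊠ c ⊠ d ⊠ d, g(g(c, c, c), b ⊠ d, g(c, b, b)), g(c ⊞ d, b ⊠ d ⊠ d ⊠ d, c ⊞ d)), g(g(b ⊞ b ⊞ c, c ⊠ c ⊠ c ⊠ d, g(d, d, b)), g(b ⊞ c, g(d, b, d), c ⊠ d ⊠ d ⊠ d), g(b ⊠ c ⊠ c ⊠ c, b ⊞ c ⊞ d ⊞ d, g(d, c, b))), g(g(g(d, d, b), c, b), d, d)), d, d)

Derivation:
Flatten:  b ⊞ g(g(g(b ⊠ b ⊠ b ⊠ c ⊠ d ⊞ b ⊠ b ⊠ b ⊠ c ⊠ d ⊞ b ⊠ b ⊠ c ⊠ c ⊠ d ⊞ b ⊠ b ⊠ c ⊠ d ⊠ d, g(g(c, c, c), b ⊠ d, g(c, b, b)), g(c ⊞ d, b ⊠ d ⊠ d ⊠ d, c ⊞ d)), g(g(b ⊞ b ⊞ c, c ⊠ c ⊠ c ⊠ d, g(d, d, b)), g(b ⊞ c, g(d, b, d), c ⊠ d ⊠ d ⊠ d), g(b ⊠ c ⊠ c ⊠ c, b ⊞ c ⊞ d ⊞ d, g(d, c, b))), g(g(g(d, d, b), c, b), d, d)), d, d) ⊞ b
Sort arguments:  b ⊞ b ⊞ g(g(g(b ⊠ b ⊠ b ⊠ c ⊠ d ⊞ b ⊠ b ⊠ b ⊠ c ⊠ d ⊞ b ⊠ b ⊠ c ⊠ c ⊠ d ⊞ b ⊠ b ⊠ c ⊠ d ⊠ d, g(g(c, c, c), b ⊠ d, g(c, b, b)), g(c ⊞ d, b ⊠ d ⊠ d ⊠ d, c ⊞ d)), g(g(b ⊞ b ⊞ c, c ⊠ c ⊠ c ⊠ d, g(d, d, b)), g(b ⊞ c, g(d, b, d), c ⊠ d ⊠ d ⊠ d), g(b ⊠ c ⊠ c ⊠ c, b ⊞ c ⊞ d ⊞ d, g(d, c, b))), g(g(g(d, d, b), c, b), d, d)), d, d)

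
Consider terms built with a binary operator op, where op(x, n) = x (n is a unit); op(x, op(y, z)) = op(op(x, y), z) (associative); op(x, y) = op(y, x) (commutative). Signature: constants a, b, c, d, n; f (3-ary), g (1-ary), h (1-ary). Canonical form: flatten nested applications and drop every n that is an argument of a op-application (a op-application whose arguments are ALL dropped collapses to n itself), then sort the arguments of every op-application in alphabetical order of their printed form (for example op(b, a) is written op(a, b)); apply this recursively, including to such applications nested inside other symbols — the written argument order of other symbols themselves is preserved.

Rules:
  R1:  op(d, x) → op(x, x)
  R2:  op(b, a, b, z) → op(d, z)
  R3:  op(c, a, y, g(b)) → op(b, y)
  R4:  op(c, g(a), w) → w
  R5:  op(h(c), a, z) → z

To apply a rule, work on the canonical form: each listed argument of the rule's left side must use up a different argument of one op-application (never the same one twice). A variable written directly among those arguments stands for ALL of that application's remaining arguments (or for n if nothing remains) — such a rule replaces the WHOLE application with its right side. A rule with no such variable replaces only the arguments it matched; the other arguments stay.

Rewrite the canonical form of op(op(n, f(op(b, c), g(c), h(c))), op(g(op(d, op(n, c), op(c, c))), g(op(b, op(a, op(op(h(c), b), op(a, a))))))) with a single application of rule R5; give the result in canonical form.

Answer: op(f(op(b, c), g(c), h(c)), g(op(a, a, b, b)), g(op(c, c, c, d)))

Derivation:
Canonical form:  op(f(op(b, c), g(c), h(c)), g(op(a, a, a, b, b, h(c))), g(op(c, c, c, d)))
R5 matches:  uses a, h(c);  z := op(a, a, b, b)
The extension variable absorbs all remaining arguments, so the whole application is rewritten.
Giving:  op(f(op(b, c), g(c), h(c)), g(op(a, a, b, b)), g(op(c, c, c, d)))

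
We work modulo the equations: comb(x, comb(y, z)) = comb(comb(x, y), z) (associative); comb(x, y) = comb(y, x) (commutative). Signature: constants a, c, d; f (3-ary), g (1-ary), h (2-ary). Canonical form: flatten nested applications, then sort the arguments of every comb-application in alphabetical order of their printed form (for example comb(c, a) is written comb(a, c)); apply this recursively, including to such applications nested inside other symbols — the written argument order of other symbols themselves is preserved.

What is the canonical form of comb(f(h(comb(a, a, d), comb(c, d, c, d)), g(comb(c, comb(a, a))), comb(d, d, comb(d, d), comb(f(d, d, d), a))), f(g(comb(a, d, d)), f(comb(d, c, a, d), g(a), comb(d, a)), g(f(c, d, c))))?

Simplify inside:  f(h(comb(a, a, d), comb(c, d, c, d)), g(comb(c, comb(a, a))), comb(d, d, comb(d, d), comb(f(d, d, d), a)))  →  f(h(comb(a, a, d), comb(c, c, d, d)), g(comb(a, a, c)), comb(a, d, d, d, d, f(d, d, d)))
Inside:  f(g(comb(a, d, d)), f(comb(d, c, a, d), g(a), comb(d, a)), g(f(c, d, c)))  →  f(g(comb(a, d, d)), f(comb(a, c, d, d), g(a), comb(a, d)), g(f(c, d, c)))
Order the arguments:  comb(f(g(comb(a, d, d)), f(comb(a, c, d, d), g(a), comb(a, d)), g(f(c, d, c))), f(h(comb(a, a, d), comb(c, c, d, d)), g(comb(a, a, c)), comb(a, d, d, d, d, f(d, d, d))))

Answer: comb(f(g(comb(a, d, d)), f(comb(a, c, d, d), g(a), comb(a, d)), g(f(c, d, c))), f(h(comb(a, a, d), comb(c, c, d, d)), g(comb(a, a, c)), comb(a, d, d, d, d, f(d, d, d))))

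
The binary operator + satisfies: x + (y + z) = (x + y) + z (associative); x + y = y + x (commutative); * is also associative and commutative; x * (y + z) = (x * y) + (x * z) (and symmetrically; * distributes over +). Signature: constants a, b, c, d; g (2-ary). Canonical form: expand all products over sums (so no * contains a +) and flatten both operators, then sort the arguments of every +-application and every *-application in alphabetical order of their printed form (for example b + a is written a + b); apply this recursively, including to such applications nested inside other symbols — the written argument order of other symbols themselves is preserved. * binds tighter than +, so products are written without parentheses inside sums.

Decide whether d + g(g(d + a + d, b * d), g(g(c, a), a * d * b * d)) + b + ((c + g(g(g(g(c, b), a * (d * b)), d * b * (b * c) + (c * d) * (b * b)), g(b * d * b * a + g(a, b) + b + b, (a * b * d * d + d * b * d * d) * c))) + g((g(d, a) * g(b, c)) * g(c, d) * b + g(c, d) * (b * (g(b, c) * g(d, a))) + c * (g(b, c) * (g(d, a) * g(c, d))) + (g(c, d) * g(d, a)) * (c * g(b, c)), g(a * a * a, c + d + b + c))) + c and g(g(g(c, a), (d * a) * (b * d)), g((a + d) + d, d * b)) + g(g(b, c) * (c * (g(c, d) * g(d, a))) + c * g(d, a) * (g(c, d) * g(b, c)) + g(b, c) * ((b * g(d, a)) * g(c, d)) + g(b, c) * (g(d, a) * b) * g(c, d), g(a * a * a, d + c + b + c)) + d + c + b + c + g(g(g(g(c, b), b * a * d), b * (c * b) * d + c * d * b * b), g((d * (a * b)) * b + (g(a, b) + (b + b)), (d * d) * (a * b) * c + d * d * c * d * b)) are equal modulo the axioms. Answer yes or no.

Left:  d + g(g(d + a + d, b * d), g(g(c, a), a * d * b * d)) + b + ((c + g(g(g(g(c, b), a * (d * b)), d * b * (b * c) + (c * d) * (b * b)), g(b * d * b * a + g(a, b) + b + b, (a * b * d * d + d * b * d * d) * c))) + g((g(d, a) * g(b, c)) * g(c, d) * b + g(c, d) * (b * (g(b, c) * g(d, a))) + c * (g(b, c) * (g(d, a) * g(c, d))) + (g(c, d) * g(d, a)) * (c * g(b, c)), g(a * a * a, c + d + b + c))) + c
  Expand products over sums:  d + g(g(a + d + d, b * d), g(g(c, a), a * b * d * d)) + b + c + g(g(g(g(c, b), a * b * d), b * b * c * d + b * b * c * d), g(a * b * b * d + b + b + g(a, b), a * b * c * d * d + b * c * d * d * d)) + g(b * g(b, c) * g(c, d) * g(d, a) + b * g(b, c) * g(c, d) * g(d, a) + c * g(b, c) * g(c, d) * g(d, a) + c * g(b, c) * g(c, d) * g(d, a), g(a * a * a, b + c + c + d)) + c
  Order the arguments:  b + c + c + d + g(b * g(b, c) * g(c, d) * g(d, a) + b * g(b, c) * g(c, d) * g(d, a) + c * g(b, c) * g(c, d) * g(d, a) + c * g(b, c) * g(c, d) * g(d, a), g(a * a * a, b + c + c + d)) + g(g(a + d + d, b * d), g(g(c, a), a * b * d * d)) + g(g(g(g(c, b), a * b * d), b * b * c * d + b * b * c * d), g(a * b * b * d + b + b + g(a, b), a * b * c * d * d + b * c * d * d * d))
Right:  g(g(g(c, a), (d * a) * (b * d)), g((a + d) + d, d * b)) + g(g(b, c) * (c * (g(c, d) * g(d, a))) + c * g(d, a) * (g(c, d) * g(b, c)) + g(b, c) * ((b * g(d, a)) * g(c, d)) + g(b, c) * (g(d, a) * b) * g(c, d), g(a * a * a, d + c + b + c)) + d + c + b + c + g(g(g(g(c, b), b * a * d), b * (c * b) * d + c * d * b * b), g((d * (a * b)) * b + (g(a, b) + (b + b)), (d * d) * (a * b) * c + d * d * c * d * b))
  Un-nest:  g(g(g(c, a), a * b * d * d), g(a + d + d, b * d)) + g(b * g(b, c) * g(c, d) * g(d, a) + b * g(b, c) * g(c, d) * g(d, a) + c * g(b, c) * g(c, d) * g(d, a) + c * g(b, c) * g(c, d) * g(d, a), g(a * a * a, b + c + c + d)) + d + c + b + c + g(g(g(g(c, b), a * b * d), b * b * c * d + b * b * c * d), g(a * b * b * d + b + b + g(a, b), a * b * c * d * d + b * c * d * d * d))
  Sort:  b + c + c + d + g(b * g(b, c) * g(c, d) * g(d, a) + b * g(b, c) * g(c, d) * g(d, a) + c * g(b, c) * g(c, d) * g(d, a) + c * g(b, c) * g(c, d) * g(d, a), g(a * a * a, b + c + c + d)) + g(g(g(c, a), a * b * d * d), g(a + d + d, b * d)) + g(g(g(g(c, b), a * b * d), b * b * c * d + b * b * c * d), g(a * b * b * d + b + b + g(a, b), a * b * c * d * d + b * c * d * d * d))

Answer: no — b + c + c + d + g(b * g(b, c) * g(c, d) * g(d, a) + b * g(b, c) * g(c, d) * g(d, a) + c * g(b, c) * g(c, d) * g(d, a) + c * g(b, c) * g(c, d) * g(d, a), g(a * a * a, b + c + c + d)) + g(g(a + d + d, b * d), g(g(c, a), a * b * d * d)) + g(g(g(g(c, b), a * b * d), b * b * c * d + b * b * c * d), g(a * b * b * d + b + b + g(a, b), a * b * c * d * d + b * c * d * d * d)) vs b + c + c + d + g(b * g(b, c) * g(c, d) * g(d, a) + b * g(b, c) * g(c, d) * g(d, a) + c * g(b, c) * g(c, d) * g(d, a) + c * g(b, c) * g(c, d) * g(d, a), g(a * a * a, b + c + c + d)) + g(g(g(c, a), a * b * d * d), g(a + d + d, b * d)) + g(g(g(g(c, b), a * b * d), b * b * c * d + b * b * c * d), g(a * b * b * d + b + b + g(a, b), a * b * c * d * d + b * c * d * d * d))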